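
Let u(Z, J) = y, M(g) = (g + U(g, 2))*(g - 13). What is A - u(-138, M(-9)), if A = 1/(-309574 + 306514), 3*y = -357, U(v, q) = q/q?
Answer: 364139/3060 ≈ 119.00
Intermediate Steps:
U(v, q) = 1
M(g) = (1 + g)*(-13 + g) (M(g) = (g + 1)*(g - 13) = (1 + g)*(-13 + g))
y = -119 (y = (⅓)*(-357) = -119)
u(Z, J) = -119
A = -1/3060 (A = 1/(-3060) = -1/3060 ≈ -0.00032680)
A - u(-138, M(-9)) = -1/3060 - 1*(-119) = -1/3060 + 119 = 364139/3060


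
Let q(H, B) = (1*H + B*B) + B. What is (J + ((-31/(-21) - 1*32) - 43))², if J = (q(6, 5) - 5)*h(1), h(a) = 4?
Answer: 1123600/441 ≈ 2547.8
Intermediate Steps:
q(H, B) = B + H + B² (q(H, B) = (H + B²) + B = B + H + B²)
J = 124 (J = ((5 + 6 + 5²) - 5)*4 = ((5 + 6 + 25) - 5)*4 = (36 - 5)*4 = 31*4 = 124)
(J + ((-31/(-21) - 1*32) - 43))² = (124 + ((-31/(-21) - 1*32) - 43))² = (124 + ((-31*(-1/21) - 32) - 43))² = (124 + ((31/21 - 32) - 43))² = (124 + (-641/21 - 43))² = (124 - 1544/21)² = (1060/21)² = 1123600/441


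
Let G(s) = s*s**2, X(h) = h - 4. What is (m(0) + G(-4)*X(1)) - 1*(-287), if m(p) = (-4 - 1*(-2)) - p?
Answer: 477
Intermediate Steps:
X(h) = -4 + h
G(s) = s**3
m(p) = -2 - p (m(p) = (-4 + 2) - p = -2 - p)
(m(0) + G(-4)*X(1)) - 1*(-287) = ((-2 - 1*0) + (-4)**3*(-4 + 1)) - 1*(-287) = ((-2 + 0) - 64*(-3)) + 287 = (-2 + 192) + 287 = 190 + 287 = 477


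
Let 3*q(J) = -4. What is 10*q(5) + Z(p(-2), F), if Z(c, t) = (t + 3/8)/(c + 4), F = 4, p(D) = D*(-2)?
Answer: -2455/192 ≈ -12.786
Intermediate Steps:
p(D) = -2*D
q(J) = -4/3 (q(J) = (⅓)*(-4) = -4/3)
Z(c, t) = (3/8 + t)/(4 + c) (Z(c, t) = (t + 3*(⅛))/(4 + c) = (t + 3/8)/(4 + c) = (3/8 + t)/(4 + c))
10*q(5) + Z(p(-2), F) = 10*(-4/3) + (3/8 + 4)/(4 - 2*(-2)) = -40/3 + (35/8)/(4 + 4) = -40/3 + (35/8)/8 = -40/3 + (⅛)*(35/8) = -40/3 + 35/64 = -2455/192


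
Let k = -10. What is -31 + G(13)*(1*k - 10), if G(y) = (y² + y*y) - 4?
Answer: -6711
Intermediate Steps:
G(y) = -4 + 2*y² (G(y) = (y² + y²) - 4 = 2*y² - 4 = -4 + 2*y²)
-31 + G(13)*(1*k - 10) = -31 + (-4 + 2*13²)*(1*(-10) - 10) = -31 + (-4 + 2*169)*(-10 - 10) = -31 + (-4 + 338)*(-20) = -31 + 334*(-20) = -31 - 6680 = -6711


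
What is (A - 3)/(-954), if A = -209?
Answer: 2/9 ≈ 0.22222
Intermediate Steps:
(A - 3)/(-954) = (-209 - 3)/(-954) = -212*(-1/954) = 2/9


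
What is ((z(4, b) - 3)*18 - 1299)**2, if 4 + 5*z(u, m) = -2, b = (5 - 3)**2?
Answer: 47238129/25 ≈ 1.8895e+6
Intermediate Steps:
b = 4 (b = 2**2 = 4)
z(u, m) = -6/5 (z(u, m) = -4/5 + (1/5)*(-2) = -4/5 - 2/5 = -6/5)
((z(4, b) - 3)*18 - 1299)**2 = ((-6/5 - 3)*18 - 1299)**2 = (-21/5*18 - 1299)**2 = (-378/5 - 1299)**2 = (-6873/5)**2 = 47238129/25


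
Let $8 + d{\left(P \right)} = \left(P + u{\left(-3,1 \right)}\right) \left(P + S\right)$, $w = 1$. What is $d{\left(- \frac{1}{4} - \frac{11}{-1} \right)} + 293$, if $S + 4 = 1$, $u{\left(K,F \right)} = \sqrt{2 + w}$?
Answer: $\frac{5893}{16} + \frac{31 \sqrt{3}}{4} \approx 381.74$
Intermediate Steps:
$u{\left(K,F \right)} = \sqrt{3}$ ($u{\left(K,F \right)} = \sqrt{2 + 1} = \sqrt{3}$)
$S = -3$ ($S = -4 + 1 = -3$)
$d{\left(P \right)} = -8 + \left(-3 + P\right) \left(P + \sqrt{3}\right)$ ($d{\left(P \right)} = -8 + \left(P + \sqrt{3}\right) \left(P - 3\right) = -8 + \left(P + \sqrt{3}\right) \left(-3 + P\right) = -8 + \left(-3 + P\right) \left(P + \sqrt{3}\right)$)
$d{\left(- \frac{1}{4} - \frac{11}{-1} \right)} + 293 = \left(-8 + \left(- \frac{1}{4} - \frac{11}{-1}\right)^{2} - 3 \left(- \frac{1}{4} - \frac{11}{-1}\right) - 3 \sqrt{3} + \left(- \frac{1}{4} - \frac{11}{-1}\right) \sqrt{3}\right) + 293 = \left(-8 + \left(\left(-1\right) \frac{1}{4} - -11\right)^{2} - 3 \left(\left(-1\right) \frac{1}{4} - -11\right) - 3 \sqrt{3} + \left(\left(-1\right) \frac{1}{4} - -11\right) \sqrt{3}\right) + 293 = \left(-8 + \left(- \frac{1}{4} + 11\right)^{2} - 3 \left(- \frac{1}{4} + 11\right) - 3 \sqrt{3} + \left(- \frac{1}{4} + 11\right) \sqrt{3}\right) + 293 = \left(-8 + \left(\frac{43}{4}\right)^{2} - \frac{129}{4} - 3 \sqrt{3} + \frac{43 \sqrt{3}}{4}\right) + 293 = \left(-8 + \frac{1849}{16} - \frac{129}{4} - 3 \sqrt{3} + \frac{43 \sqrt{3}}{4}\right) + 293 = \left(\frac{1205}{16} + \frac{31 \sqrt{3}}{4}\right) + 293 = \frac{5893}{16} + \frac{31 \sqrt{3}}{4}$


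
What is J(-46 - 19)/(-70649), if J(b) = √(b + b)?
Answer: -I*√130/70649 ≈ -0.00016139*I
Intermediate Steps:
J(b) = √2*√b (J(b) = √(2*b) = √2*√b)
J(-46 - 19)/(-70649) = (√2*√(-46 - 19))/(-70649) = (√2*√(-65))*(-1/70649) = (√2*(I*√65))*(-1/70649) = (I*√130)*(-1/70649) = -I*√130/70649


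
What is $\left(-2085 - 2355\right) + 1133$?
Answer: $-3307$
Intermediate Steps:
$\left(-2085 - 2355\right) + 1133 = -4440 + 1133 = -3307$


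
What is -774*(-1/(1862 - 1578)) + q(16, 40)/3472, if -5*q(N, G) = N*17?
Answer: 417481/154070 ≈ 2.7097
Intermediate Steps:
q(N, G) = -17*N/5 (q(N, G) = -N*17/5 = -17*N/5)
-774*(-1/(1862 - 1578)) + q(16, 40)/3472 = -774*(-1/(1862 - 1578)) - 17/5*16/3472 = -774/((-1*284)) - 272/5*1/3472 = -774/(-284) - 17/1085 = -774*(-1/284) - 17/1085 = 387/142 - 17/1085 = 417481/154070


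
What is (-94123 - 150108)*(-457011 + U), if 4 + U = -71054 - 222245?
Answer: 183249938534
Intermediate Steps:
U = -293303 (U = -4 + (-71054 - 222245) = -4 - 293299 = -293303)
(-94123 - 150108)*(-457011 + U) = (-94123 - 150108)*(-457011 - 293303) = -244231*(-750314) = 183249938534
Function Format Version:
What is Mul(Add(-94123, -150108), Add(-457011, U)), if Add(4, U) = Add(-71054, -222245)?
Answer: 183249938534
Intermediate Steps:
U = -293303 (U = Add(-4, Add(-71054, -222245)) = Add(-4, -293299) = -293303)
Mul(Add(-94123, -150108), Add(-457011, U)) = Mul(Add(-94123, -150108), Add(-457011, -293303)) = Mul(-244231, -750314) = 183249938534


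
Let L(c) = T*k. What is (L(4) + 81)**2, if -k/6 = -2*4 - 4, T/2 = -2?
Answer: 42849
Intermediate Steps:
T = -4 (T = 2*(-2) = -4)
k = 72 (k = -6*(-2*4 - 4) = -6*(-8 - 4) = -6*(-12) = 72)
L(c) = -288 (L(c) = -4*72 = -288)
(L(4) + 81)**2 = (-288 + 81)**2 = (-207)**2 = 42849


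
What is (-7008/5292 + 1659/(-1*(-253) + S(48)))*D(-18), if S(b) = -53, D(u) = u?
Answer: -614819/4900 ≈ -125.47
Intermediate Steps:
(-7008/5292 + 1659/(-1*(-253) + S(48)))*D(-18) = (-7008/5292 + 1659/(-1*(-253) - 53))*(-18) = (-7008*1/5292 + 1659/(253 - 53))*(-18) = (-584/441 + 1659/200)*(-18) = (614819/88200)*(-18) = -614819/4900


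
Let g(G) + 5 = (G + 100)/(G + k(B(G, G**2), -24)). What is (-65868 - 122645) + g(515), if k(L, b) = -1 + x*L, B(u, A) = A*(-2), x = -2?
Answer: -200095643837/1061414 ≈ -1.8852e+5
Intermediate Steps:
B(u, A) = -2*A
k(L, b) = -1 - 2*L
g(G) = -5 + (100 + G)/(-1 + G + 4*G**2) (g(G) = -5 + (G + 100)/(G + (-1 - (-4)*G**2)) = -5 + (100 + G)/(G + (-1 + 4*G**2)) = -5 + (100 + G)/(-1 + G + 4*G**2))
(-65868 - 122645) + g(515) = (-65868 - 122645) + (105 - 20*515**2 - 4*515)/(-1 + 515 + 4*515**2) = -188513 + (105 - 20*265225 - 2060)/(-1 + 515 + 4*265225) = -188513 + (105 - 5304500 - 2060)/(-1 + 515 + 1060900) = -188513 - 5306455/1061414 = -200095643837/1061414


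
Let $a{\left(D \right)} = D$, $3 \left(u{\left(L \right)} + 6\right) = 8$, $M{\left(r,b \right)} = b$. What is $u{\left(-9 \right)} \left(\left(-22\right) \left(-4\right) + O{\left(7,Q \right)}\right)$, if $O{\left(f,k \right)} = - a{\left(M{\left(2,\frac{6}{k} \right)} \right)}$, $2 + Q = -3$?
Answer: $- \frac{892}{3} \approx -297.33$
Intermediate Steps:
$Q = -5$ ($Q = -2 - 3 = -5$)
$u{\left(L \right)} = - \frac{10}{3}$ ($u{\left(L \right)} = -6 + \frac{1}{3} \cdot 8 = -6 + \frac{8}{3} = - \frac{10}{3}$)
$O{\left(f,k \right)} = - \frac{6}{k}$
$u{\left(-9 \right)} \left(\left(-22\right) \left(-4\right) + O{\left(7,Q \right)}\right) = - \frac{10 \left(\left(-22\right) \left(-4\right) - \frac{6}{-5}\right)}{3} = - \frac{10 \left(88 - - \frac{6}{5}\right)}{3} = - \frac{10 \left(88 + \frac{6}{5}\right)}{3} = \left(- \frac{10}{3}\right) \frac{446}{5} = - \frac{892}{3}$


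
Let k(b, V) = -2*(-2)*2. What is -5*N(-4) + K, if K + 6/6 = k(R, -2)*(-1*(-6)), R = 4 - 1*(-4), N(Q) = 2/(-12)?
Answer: 287/6 ≈ 47.833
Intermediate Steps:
N(Q) = -⅙ (N(Q) = 2*(-1/12) = -⅙)
R = 8 (R = 4 + 4 = 8)
k(b, V) = 8 (k(b, V) = 4*2 = 8)
K = 47 (K = -1 + 8*(-1*(-6)) = -1 + 8*6 = -1 + 48 = 47)
-5*N(-4) + K = -5*(-⅙) + 47 = ⅚ + 47 = 287/6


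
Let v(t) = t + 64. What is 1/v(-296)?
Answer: -1/232 ≈ -0.0043103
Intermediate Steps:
v(t) = 64 + t
1/v(-296) = 1/(64 - 296) = 1/(-232) = -1/232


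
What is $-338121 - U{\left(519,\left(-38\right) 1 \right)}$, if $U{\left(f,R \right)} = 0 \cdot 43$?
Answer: $-338121$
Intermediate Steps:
$U{\left(f,R \right)} = 0$
$-338121 - U{\left(519,\left(-38\right) 1 \right)} = -338121 - 0 = -338121 + 0 = -338121$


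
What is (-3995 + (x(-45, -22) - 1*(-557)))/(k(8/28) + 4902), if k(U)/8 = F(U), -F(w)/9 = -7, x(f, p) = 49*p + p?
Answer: -2269/2703 ≈ -0.83944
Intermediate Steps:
x(f, p) = 50*p
F(w) = 63 (F(w) = -9*(-7) = 63)
k(U) = 504 (k(U) = 8*63 = 504)
(-3995 + (x(-45, -22) - 1*(-557)))/(k(8/28) + 4902) = (-3995 + (50*(-22) - 1*(-557)))/(504 + 4902) = (-3995 + (-1100 + 557))/5406 = (-3995 - 543)*(1/5406) = -4538*1/5406 = -2269/2703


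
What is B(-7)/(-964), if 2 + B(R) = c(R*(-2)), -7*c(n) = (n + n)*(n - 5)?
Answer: 19/482 ≈ 0.039419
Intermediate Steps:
c(n) = -2*n*(-5 + n)/7 (c(n) = -(n + n)*(n - 5)/7 = -2*n*(-5 + n)/7)
B(R) = -2 - 4*R*(5 + 2*R)/7 (B(R) = -2 + 2*(R*(-2))*(5 - R*(-2))/7 = -2 + 2*(-2*R)*(5 - (-2)*R)/7 = -2 + 2*(-2*R)*(5 + 2*R)/7 = -2 - 4*R*(5 + 2*R)/7)
B(-7)/(-964) = (-2 - 4/7*(-7)*(5 + 2*(-7)))/(-964) = (-2 - 4/7*(-7)*(5 - 14))*(-1/964) = (-2 - 4/7*(-7)*(-9))*(-1/964) = (-2 - 36)*(-1/964) = -38*(-1/964) = 19/482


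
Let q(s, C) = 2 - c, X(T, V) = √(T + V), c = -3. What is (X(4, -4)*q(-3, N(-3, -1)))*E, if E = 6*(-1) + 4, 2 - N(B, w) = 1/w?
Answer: 0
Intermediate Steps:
N(B, w) = 2 - 1/w
E = -2 (E = -6 + 4 = -2)
q(s, C) = 5 (q(s, C) = 2 - 1*(-3) = 2 + 3 = 5)
(X(4, -4)*q(-3, N(-3, -1)))*E = (√(4 - 4)*5)*(-2) = (√0*5)*(-2) = (0*5)*(-2) = 0*(-2) = 0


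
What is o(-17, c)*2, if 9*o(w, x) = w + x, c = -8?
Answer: -50/9 ≈ -5.5556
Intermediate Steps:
o(w, x) = w/9 + x/9 (o(w, x) = (w + x)/9 = w/9 + x/9)
o(-17, c)*2 = ((1/9)*(-17) + (1/9)*(-8))*2 = (-17/9 - 8/9)*2 = -25/9*2 = -50/9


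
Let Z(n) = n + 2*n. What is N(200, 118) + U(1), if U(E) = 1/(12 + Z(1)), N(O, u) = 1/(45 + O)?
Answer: 52/735 ≈ 0.070748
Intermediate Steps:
Z(n) = 3*n
U(E) = 1/15 (U(E) = 1/(12 + 3*1) = 1/(12 + 3) = 1/15)
N(200, 118) + U(1) = 1/(45 + 200) + 1/15 = 1/245 + 1/15 = 52/735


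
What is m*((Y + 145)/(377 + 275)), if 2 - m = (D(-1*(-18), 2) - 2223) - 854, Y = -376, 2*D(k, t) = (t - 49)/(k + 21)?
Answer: -18496093/16952 ≈ -1091.1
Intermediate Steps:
D(k, t) = (-49 + t)/(2*(21 + k)) (D(k, t) = ((t - 49)/(k + 21))/2 = ((-49 + t)/(21 + k))/2 = (-49 + t)/(2*(21 + k)))
m = 240209/78 (m = 2 - (((-49 + 2)/(2*(21 - 1*(-18))) - 2223) - 854) = 2 - (((½)*(-47)/(21 + 18) - 2223) - 854) = 2 - (((½)*(-47)/39 - 2223) - 854) = 2 - (((½)*(1/39)*(-47) - 2223) - 854) = 2 - ((-47/78 - 2223) - 854) = 2 - (-173441/78 - 854) = 2 - 1*(-240053/78) = 2 + 240053/78 = 240209/78 ≈ 3079.6)
m*((Y + 145)/(377 + 275)) = 240209*((-376 + 145)/(377 + 275))/78 = 240209*(-231/652)/78 = 240209*(-231*1/652)/78 = (240209/78)*(-231/652) = -18496093/16952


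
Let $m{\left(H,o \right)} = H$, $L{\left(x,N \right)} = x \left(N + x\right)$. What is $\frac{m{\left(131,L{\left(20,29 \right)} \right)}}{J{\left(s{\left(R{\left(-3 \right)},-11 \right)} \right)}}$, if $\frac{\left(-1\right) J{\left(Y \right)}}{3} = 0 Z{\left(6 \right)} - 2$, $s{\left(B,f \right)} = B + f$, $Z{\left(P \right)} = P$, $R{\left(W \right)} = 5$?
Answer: $\frac{131}{6} \approx 21.833$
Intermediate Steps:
$J{\left(Y \right)} = 6$ ($J{\left(Y \right)} = - 3 \left(0 \cdot 6 - 2\right) = - 3 \left(0 - 2\right) = \left(-3\right) \left(-2\right) = 6$)
$\frac{m{\left(131,L{\left(20,29 \right)} \right)}}{J{\left(s{\left(R{\left(-3 \right)},-11 \right)} \right)}} = \frac{131}{6}$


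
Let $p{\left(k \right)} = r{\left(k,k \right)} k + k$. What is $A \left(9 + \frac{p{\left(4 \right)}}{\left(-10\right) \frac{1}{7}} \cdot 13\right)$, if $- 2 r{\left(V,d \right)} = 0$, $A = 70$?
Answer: $-1918$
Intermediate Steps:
$r{\left(V,d \right)} = 0$ ($r{\left(V,d \right)} = \left(- \frac{1}{2}\right) 0 = 0$)
$p{\left(k \right)} = k$ ($p{\left(k \right)} = 0 k + k = 0 + k = k$)
$A \left(9 + \frac{p{\left(4 \right)}}{\left(-10\right) \frac{1}{7}} \cdot 13\right) = 70 \left(9 + \frac{4}{\left(-10\right) \frac{1}{7}} \cdot 13\right) = 70 \left(9 + \frac{4}{- \frac{10}{7}} \cdot 13\right) = 70 \left(9 + 4 \left(- \frac{7}{10}\right) 13\right) = 70 \left(9 - \frac{182}{5}\right) = 70 \left(- \frac{137}{5}\right) = -1918$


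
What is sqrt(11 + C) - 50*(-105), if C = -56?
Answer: 5250 + 3*I*sqrt(5) ≈ 5250.0 + 6.7082*I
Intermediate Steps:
sqrt(11 + C) - 50*(-105) = sqrt(11 - 56) - 50*(-105) = sqrt(-45) + 5250 = 3*I*sqrt(5) + 5250 = 5250 + 3*I*sqrt(5)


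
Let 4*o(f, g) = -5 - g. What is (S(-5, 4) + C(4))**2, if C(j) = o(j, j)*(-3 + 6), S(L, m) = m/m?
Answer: 529/16 ≈ 33.063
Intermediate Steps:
o(f, g) = -5/4 - g/4 (o(f, g) = (-5 - g)/4 = -5/4 - g/4)
S(L, m) = 1
C(j) = -15/4 - 3*j/4 (C(j) = (-5/4 - j/4)*(-3 + 6) = (-5/4 - j/4)*3 = -15/4 - 3*j/4)
(S(-5, 4) + C(4))**2 = (1 + (-15/4 - 3/4*4))**2 = (1 + (-15/4 - 3))**2 = (1 - 27/4)**2 = (-23/4)**2 = 529/16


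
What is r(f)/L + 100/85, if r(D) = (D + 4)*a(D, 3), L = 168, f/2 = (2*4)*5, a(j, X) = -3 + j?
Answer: 1349/34 ≈ 39.676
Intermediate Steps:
f = 80 (f = 2*((2*4)*5) = 2*(8*5) = 2*40 = 80)
r(D) = (-3 + D)*(4 + D) (r(D) = (D + 4)*(-3 + D) = (4 + D)*(-3 + D) = (-3 + D)*(4 + D))
r(f)/L + 100/85 = ((-3 + 80)*(4 + 80))/168 + 100/85 = (77*84)*(1/168) + 100*(1/85) = 6468*(1/168) + 20/17 = 77/2 + 20/17 = 1349/34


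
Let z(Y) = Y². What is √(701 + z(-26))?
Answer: 9*√17 ≈ 37.108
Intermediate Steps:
√(701 + z(-26)) = √(701 + (-26)²) = √(701 + 676) = √1377 = 9*√17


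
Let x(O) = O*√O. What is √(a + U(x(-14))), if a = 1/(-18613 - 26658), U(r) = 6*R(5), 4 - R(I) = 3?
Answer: 5*√491869415/45271 ≈ 2.4495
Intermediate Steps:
R(I) = 1 (R(I) = 4 - 1*3 = 4 - 3 = 1)
x(O) = O^(3/2)
U(r) = 6 (U(r) = 6*1 = 6)
a = -1/45271 (a = 1/(-45271) = -1/45271 ≈ -2.2089e-5)
√(a + U(x(-14))) = √(-1/45271 + 6) = √(271625/45271) = 5*√491869415/45271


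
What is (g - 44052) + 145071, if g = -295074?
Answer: -194055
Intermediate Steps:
(g - 44052) + 145071 = (-295074 - 44052) + 145071 = -339126 + 145071 = -194055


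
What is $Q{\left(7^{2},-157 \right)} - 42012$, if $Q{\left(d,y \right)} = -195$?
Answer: $-42207$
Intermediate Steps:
$Q{\left(7^{2},-157 \right)} - 42012 = -195 - 42012 = -42207$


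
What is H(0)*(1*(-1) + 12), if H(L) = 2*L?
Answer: 0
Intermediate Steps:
H(0)*(1*(-1) + 12) = (2*0)*(1*(-1) + 12) = 0*(-1 + 12) = 0*11 = 0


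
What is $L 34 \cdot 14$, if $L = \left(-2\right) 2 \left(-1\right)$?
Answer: $1904$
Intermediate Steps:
$L = 4$ ($L = \left(-4\right) \left(-1\right) = 4$)
$L 34 \cdot 14 = 4 \cdot 34 \cdot 14 = 136 \cdot 14 = 1904$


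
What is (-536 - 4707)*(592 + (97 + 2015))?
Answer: -14177072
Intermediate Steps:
(-536 - 4707)*(592 + (97 + 2015)) = -5243*(592 + 2112) = -5243*2704 = -14177072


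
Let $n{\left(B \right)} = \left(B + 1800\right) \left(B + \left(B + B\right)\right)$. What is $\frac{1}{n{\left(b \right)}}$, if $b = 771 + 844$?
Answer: $\frac{1}{16545675} \approx 6.0439 \cdot 10^{-8}$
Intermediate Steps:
$b = 1615$
$n{\left(B \right)} = 3 B \left(1800 + B\right)$ ($n{\left(B \right)} = \left(1800 + B\right) \left(B + 2 B\right) = \left(1800 + B\right) 3 B = 3 B \left(1800 + B\right)$)
$\frac{1}{n{\left(b \right)}} = \frac{1}{3 \cdot 1615 \left(1800 + 1615\right)} = \frac{1}{3 \cdot 1615 \cdot 3415} = \frac{1}{16545675}$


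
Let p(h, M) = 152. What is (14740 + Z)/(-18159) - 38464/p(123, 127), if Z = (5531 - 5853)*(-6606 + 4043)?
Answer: -103268966/345021 ≈ -299.31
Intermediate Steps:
Z = 825286 (Z = -322*(-2563) = 825286)
(14740 + Z)/(-18159) - 38464/p(123, 127) = (14740 + 825286)/(-18159) - 38464/152 = 840026*(-1/18159) - 38464*1/152 = -840026/18159 - 4808/19 = -103268966/345021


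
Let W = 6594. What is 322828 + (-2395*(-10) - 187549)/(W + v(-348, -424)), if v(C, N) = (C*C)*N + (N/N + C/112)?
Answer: 464085307041992/1437562115 ≈ 3.2283e+5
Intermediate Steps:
v(C, N) = 1 + C/112 + N*C**2 (v(C, N) = C**2*N + (1 + C*(1/112)) = N*C**2 + (1 + C/112) = 1 + C/112 + N*C**2)
322828 + (-2395*(-10) - 187549)/(W + v(-348, -424)) = 322828 + (-2395*(-10) - 187549)/(6594 + (1 + (1/112)*(-348) - 424*(-348)**2)) = 322828 + (23950 - 187549)/(6594 + (1 - 87/28 - 424*121104)) = 322828 - 163599/(6594 + (1 - 87/28 - 51348096)) = 322828 - 163599/(6594 - 1437746747/28) = 322828 - 163599/(-1437562115/28) = 322828 - 163599*(-28/1437562115) = 322828 + 4580772/1437562115 = 464085307041992/1437562115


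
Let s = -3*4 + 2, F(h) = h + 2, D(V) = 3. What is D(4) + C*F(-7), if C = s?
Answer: 53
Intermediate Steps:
F(h) = 2 + h
s = -10 (s = -12 + 2 = -10)
C = -10
D(4) + C*F(-7) = 3 - 10*(2 - 7) = 3 - 10*(-5) = 3 + 50 = 53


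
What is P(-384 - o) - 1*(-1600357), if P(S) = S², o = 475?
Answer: 2338238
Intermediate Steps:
P(-384 - o) - 1*(-1600357) = (-384 - 1*475)² - 1*(-1600357) = (-384 - 475)² + 1600357 = (-859)² + 1600357 = 737881 + 1600357 = 2338238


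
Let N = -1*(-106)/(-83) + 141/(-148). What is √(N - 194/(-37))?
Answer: 9*√1403447/6142 ≈ 1.7359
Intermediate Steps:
N = -27391/12284 (N = 106*(-1/83) + 141*(-1/148) = -106/83 - 141/148 = -27391/12284 ≈ -2.2298)
√(N - 194/(-37)) = √(-27391/12284 - 194/(-37)) = √(-27391/12284 - 194*(-1/37)) = √(-27391/12284 + 194/37) = √(37017/12284) = 9*√1403447/6142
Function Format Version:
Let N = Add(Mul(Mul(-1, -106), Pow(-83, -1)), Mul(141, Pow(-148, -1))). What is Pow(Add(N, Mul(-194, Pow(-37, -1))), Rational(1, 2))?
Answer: Mul(Rational(9, 6142), Pow(1403447, Rational(1, 2))) ≈ 1.7359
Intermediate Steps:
N = Rational(-27391, 12284) (N = Add(Mul(106, Rational(-1, 83)), Mul(141, Rational(-1, 148))) = Add(Rational(-106, 83), Rational(-141, 148)) = Rational(-27391, 12284) ≈ -2.2298)
Pow(Add(N, Mul(-194, Pow(-37, -1))), Rational(1, 2)) = Pow(Add(Rational(-27391, 12284), Mul(-194, Pow(-37, -1))), Rational(1, 2)) = Pow(Add(Rational(-27391, 12284), Mul(-194, Rational(-1, 37))), Rational(1, 2)) = Pow(Add(Rational(-27391, 12284), Rational(194, 37)), Rational(1, 2)) = Pow(Rational(37017, 12284), Rational(1, 2)) = Mul(Rational(9, 6142), Pow(1403447, Rational(1, 2)))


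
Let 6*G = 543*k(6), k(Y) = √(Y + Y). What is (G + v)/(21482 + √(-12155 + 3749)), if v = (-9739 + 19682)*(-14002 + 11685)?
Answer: -75696059/70585 + 4163*√3/494095 - 543*I*√2802/461484730 + 9873399*I*√934/65926390 ≈ -1072.4 + 4.5769*I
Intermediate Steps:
k(Y) = √2*√Y (k(Y) = √(2*Y) = √2*√Y)
G = 181*√3 (G = (543*(√2*√6))/6 = (543*(2*√3))/6 = (1086*√3)/6 = 181*√3 ≈ 313.50)
v = -23037931 (v = 9943*(-2317) = -23037931)
(G + v)/(21482 + √(-12155 + 3749)) = (181*√3 - 23037931)/(21482 + √(-12155 + 3749)) = (-23037931 + 181*√3)/(21482 + √(-8406)) = (-23037931 + 181*√3)/(21482 + 3*I*√934)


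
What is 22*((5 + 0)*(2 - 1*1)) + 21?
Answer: 131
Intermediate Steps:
22*((5 + 0)*(2 - 1*1)) + 21 = 22*(5*(2 - 1)) + 21 = 22*(5*1) + 21 = 22*5 + 21 = 110 + 21 = 131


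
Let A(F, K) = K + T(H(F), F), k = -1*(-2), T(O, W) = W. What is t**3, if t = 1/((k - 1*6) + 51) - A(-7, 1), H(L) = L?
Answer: 22665187/103823 ≈ 218.31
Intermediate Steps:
k = 2
A(F, K) = F + K (A(F, K) = K + F = F + K)
t = 283/47 (t = 1/((2 - 1*6) + 51) - (-7 + 1) = 1/((2 - 6) + 51) - 1*(-6) = 1/(-4 + 51) + 6 = 1/47 + 6 = 283/47 ≈ 6.0213)
t**3 = (283/47)**3 = 22665187/103823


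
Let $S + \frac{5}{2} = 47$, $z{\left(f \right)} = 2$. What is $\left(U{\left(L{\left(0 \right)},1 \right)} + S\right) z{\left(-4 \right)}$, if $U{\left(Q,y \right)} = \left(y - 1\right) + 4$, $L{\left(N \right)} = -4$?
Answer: $97$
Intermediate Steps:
$U{\left(Q,y \right)} = 3 + y$ ($U{\left(Q,y \right)} = \left(-1 + y\right) + 4 = 3 + y$)
$S = \frac{89}{2}$ ($S = - \frac{5}{2} + 47 = \frac{89}{2} \approx 44.5$)
$\left(U{\left(L{\left(0 \right)},1 \right)} + S\right) z{\left(-4 \right)} = \left(\left(3 + 1\right) + \frac{89}{2}\right) 2 = \left(4 + \frac{89}{2}\right) 2 = \frac{97}{2} \cdot 2 = 97$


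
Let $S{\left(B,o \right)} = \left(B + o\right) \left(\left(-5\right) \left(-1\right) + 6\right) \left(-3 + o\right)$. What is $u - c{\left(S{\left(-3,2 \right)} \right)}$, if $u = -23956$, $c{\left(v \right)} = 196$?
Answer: $-24152$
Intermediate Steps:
$S{\left(B,o \right)} = \left(-33 + 11 o\right) \left(B + o\right)$ ($S{\left(B,o \right)} = \left(B + o\right) \left(5 + 6\right) \left(-3 + o\right) = \left(B + o\right) 11 \left(-3 + o\right) = \left(B + o\right) \left(-33 + 11 o\right) = \left(-33 + 11 o\right) \left(B + o\right)$)
$u - c{\left(S{\left(-3,2 \right)} \right)} = -23956 - 196 = -24152$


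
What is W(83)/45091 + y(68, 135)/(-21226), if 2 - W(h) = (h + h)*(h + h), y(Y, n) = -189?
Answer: -576339005/957101566 ≈ -0.60217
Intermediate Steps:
W(h) = 2 - 4*h² (W(h) = 2 - (h + h)*(h + h) = 2 - 2*h*2*h = 2 - 4*h²)
W(83)/45091 + y(68, 135)/(-21226) = (2 - 4*83²)/45091 - 189/(-21226) = (2 - 4*6889)*(1/45091) - 189*(-1/21226) = (2 - 27556)*(1/45091) + 189/21226 = -27554*1/45091 + 189/21226 = -27554/45091 + 189/21226 = -576339005/957101566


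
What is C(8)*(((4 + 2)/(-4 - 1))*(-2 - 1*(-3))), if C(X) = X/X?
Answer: -6/5 ≈ -1.2000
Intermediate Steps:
C(X) = 1
C(8)*(((4 + 2)/(-4 - 1))*(-2 - 1*(-3))) = 1*(((4 + 2)/(-4 - 1))*(-2 - 1*(-3))) = 1*((6/(-5))*(-2 + 3)) = 1*((6*(-⅕))*1) = 1*(-6/5*1) = 1*(-6/5) = -6/5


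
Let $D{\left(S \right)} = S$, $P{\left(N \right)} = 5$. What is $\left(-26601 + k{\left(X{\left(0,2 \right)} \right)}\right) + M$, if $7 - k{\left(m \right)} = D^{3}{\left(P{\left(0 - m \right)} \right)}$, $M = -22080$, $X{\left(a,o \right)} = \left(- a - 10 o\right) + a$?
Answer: $-48799$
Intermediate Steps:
$X{\left(a,o \right)} = - 10 o$
$k{\left(m \right)} = -118$ ($k{\left(m \right)} = 7 - 5^{3} = 7 - 125 = -118$)
$\left(-26601 + k{\left(X{\left(0,2 \right)} \right)}\right) + M = \left(-26601 - 118\right) - 22080 = -26719 - 22080 = -48799$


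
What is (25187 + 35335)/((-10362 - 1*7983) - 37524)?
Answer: -1834/1693 ≈ -1.0833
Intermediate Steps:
(25187 + 35335)/((-10362 - 1*7983) - 37524) = 60522/((-10362 - 7983) - 37524) = 60522/(-18345 - 37524) = 60522/(-55869) = 60522*(-1/55869) = -1834/1693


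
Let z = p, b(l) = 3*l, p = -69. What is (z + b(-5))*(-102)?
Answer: 8568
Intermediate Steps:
z = -69
(z + b(-5))*(-102) = (-69 + 3*(-5))*(-102) = (-69 - 15)*(-102) = -84*(-102) = 8568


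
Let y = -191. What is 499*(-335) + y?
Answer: -167356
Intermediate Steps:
499*(-335) + y = 499*(-335) - 191 = -167165 - 191 = -167356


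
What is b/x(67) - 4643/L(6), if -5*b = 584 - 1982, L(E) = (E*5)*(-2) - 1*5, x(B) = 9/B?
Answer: 83963/39 ≈ 2152.9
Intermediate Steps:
L(E) = -5 - 10*E (L(E) = (5*E)*(-2) - 5 = -10*E - 5 = -5 - 10*E)
b = 1398/5 (b = -(584 - 1982)/5 = -1/5*(-1398) = 1398/5 ≈ 279.60)
b/x(67) - 4643/L(6) = 1398/(5*((9/67))) - 4643/(-5 - 10*6) = 1398/(5*((9*(1/67)))) - 4643/(-5 - 60) = 1398/(5*(9/67)) - 4643/(-65) = (1398/5)*(67/9) - 4643*(-1/65) = 31222/15 + 4643/65 = 83963/39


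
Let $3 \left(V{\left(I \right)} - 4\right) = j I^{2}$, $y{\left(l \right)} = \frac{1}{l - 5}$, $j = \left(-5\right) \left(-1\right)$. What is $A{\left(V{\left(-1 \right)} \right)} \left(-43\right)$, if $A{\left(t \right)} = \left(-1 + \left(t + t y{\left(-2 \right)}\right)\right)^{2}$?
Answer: $- \frac{31347}{49} \approx -639.73$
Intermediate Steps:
$j = 5$
$y{\left(l \right)} = \frac{1}{-5 + l}$
$V{\left(I \right)} = 4 + \frac{5 I^{2}}{3}$
$A{\left(t \right)} = \left(-1 + \frac{6 t}{7}\right)^{2}$ ($A{\left(t \right)} = \left(-1 + \left(t + \frac{t}{-5 - 2}\right)\right)^{2} = \left(-1 + \left(t + \frac{t}{-7}\right)\right)^{2} = \left(-1 + \left(t + t \left(- \frac{1}{7}\right)\right)\right)^{2} = \left(-1 + \left(t - \frac{t}{7}\right)\right)^{2} = \left(-1 + \frac{6 t}{7}\right)^{2}$)
$A{\left(V{\left(-1 \right)} \right)} \left(-43\right) = \frac{\left(-7 + 6 \left(4 + \frac{5 \left(-1\right)^{2}}{3}\right)\right)^{2}}{49} \left(-43\right) = \frac{\left(-7 + 6 \left(4 + \frac{5}{3} \cdot 1\right)\right)^{2}}{49} \left(-43\right) = \frac{\left(-7 + 6 \left(4 + \frac{5}{3}\right)\right)^{2}}{49} \left(-43\right) = \frac{\left(-7 + 6 \cdot \frac{17}{3}\right)^{2}}{49} \left(-43\right) = \frac{\left(-7 + 34\right)^{2}}{49} \left(-43\right) = \frac{27^{2}}{49} \left(-43\right) = \frac{1}{49} \cdot 729 \left(-43\right) = \frac{729}{49} \left(-43\right) = - \frac{31347}{49}$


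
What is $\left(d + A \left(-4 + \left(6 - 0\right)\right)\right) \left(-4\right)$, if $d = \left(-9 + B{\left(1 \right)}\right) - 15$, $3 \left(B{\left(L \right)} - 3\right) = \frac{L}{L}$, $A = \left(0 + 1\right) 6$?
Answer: $\frac{104}{3} \approx 34.667$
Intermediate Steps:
$A = 6$ ($A = 1 \cdot 6 = 6$)
$B{\left(L \right)} = \frac{10}{3}$ ($B{\left(L \right)} = 3 + \frac{L \frac{1}{L}}{3} = 3 + \frac{1}{3} \cdot 1 = 3 + \frac{1}{3} = \frac{10}{3}$)
$d = - \frac{62}{3}$ ($d = \left(-9 + \frac{10}{3}\right) - 15 = - \frac{17}{3} - 15 = - \frac{62}{3} \approx -20.667$)
$\left(d + A \left(-4 + \left(6 - 0\right)\right)\right) \left(-4\right) = \left(- \frac{62}{3} + 6 \left(-4 + \left(6 - 0\right)\right)\right) \left(-4\right) = \left(- \frac{62}{3} + 6 \left(-4 + \left(6 + 0\right)\right)\right) \left(-4\right) = \left(- \frac{62}{3} + 6 \left(-4 + 6\right)\right) \left(-4\right) = \left(- \frac{62}{3} + 6 \cdot 2\right) \left(-4\right) = \left(- \frac{62}{3} + 12\right) \left(-4\right) = \left(- \frac{26}{3}\right) \left(-4\right) = \frac{104}{3}$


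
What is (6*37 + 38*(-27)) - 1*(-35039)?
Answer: 34235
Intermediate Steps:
(6*37 + 38*(-27)) - 1*(-35039) = (222 - 1026) + 35039 = -804 + 35039 = 34235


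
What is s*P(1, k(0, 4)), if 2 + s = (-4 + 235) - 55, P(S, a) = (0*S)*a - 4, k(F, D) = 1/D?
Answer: -696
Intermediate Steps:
P(S, a) = -4 (P(S, a) = 0*a - 4 = 0 - 4 = -4)
s = 174 (s = -2 + ((-4 + 235) - 55) = -2 + (231 - 55) = -2 + 176 = 174)
s*P(1, k(0, 4)) = 174*(-4) = -696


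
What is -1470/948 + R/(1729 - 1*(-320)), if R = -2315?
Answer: -867775/323742 ≈ -2.6805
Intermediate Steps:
-1470/948 + R/(1729 - 1*(-320)) = -1470/948 - 2315/(1729 - 1*(-320)) = -1470*1/948 - 2315/(1729 + 320) = -245/158 - 2315/2049 = -867775/323742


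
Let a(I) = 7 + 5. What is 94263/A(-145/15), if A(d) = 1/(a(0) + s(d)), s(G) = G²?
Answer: 29818529/3 ≈ 9.9395e+6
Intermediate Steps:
a(I) = 12
A(d) = 1/(12 + d²)
94263/A(-145/15) = 94263/(1/(12 + (-145/15)²)) = 94263/(1/(12 + (-145*1/15)²)) = 94263/(1/(12 + (-29/3)²)) = 94263/(1/(12 + 841/9)) = 94263/(1/(949/9)) = 94263/(9/949) = 94263*(949/9) = 29818529/3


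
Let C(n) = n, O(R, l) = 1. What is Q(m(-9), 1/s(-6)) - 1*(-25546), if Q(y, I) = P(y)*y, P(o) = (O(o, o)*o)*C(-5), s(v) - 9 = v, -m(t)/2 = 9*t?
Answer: -105674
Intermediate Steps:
m(t) = -18*t
s(v) = 9 + v
P(o) = -5*o (P(o) = (1*o)*(-5) = o*(-5) = -5*o)
Q(y, I) = -5*y**2 (Q(y, I) = (-5*y)*y = -5*y**2)
Q(m(-9), 1/s(-6)) - 1*(-25546) = -5*(-18*(-9))**2 - 1*(-25546) = -5*162**2 + 25546 = -5*26244 + 25546 = -131220 + 25546 = -105674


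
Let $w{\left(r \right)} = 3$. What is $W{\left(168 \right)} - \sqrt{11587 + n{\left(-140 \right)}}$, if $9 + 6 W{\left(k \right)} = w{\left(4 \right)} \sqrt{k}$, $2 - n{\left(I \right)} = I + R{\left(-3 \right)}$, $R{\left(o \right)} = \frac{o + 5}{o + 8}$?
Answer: $- \frac{3}{2} + \sqrt{42} - \frac{13 \sqrt{1735}}{5} \approx -103.32$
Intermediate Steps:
$R{\left(o \right)} = \frac{5 + o}{8 + o}$
$n{\left(I \right)} = \frac{8}{5} - I$ ($n{\left(I \right)} = 2 - \left(I + \frac{5 - 3}{8 - 3}\right) = 2 - \left(I + \frac{1}{5} \cdot 2\right) = 2 - \left(I + \frac{2}{5}\right) = 2 - \left(\frac{2}{5} + I\right) = \frac{8}{5} - I$)
$W{\left(k \right)} = - \frac{3}{2} + \frac{\sqrt{k}}{2}$ ($W{\left(k \right)} = - \frac{3}{2} + \frac{3 \sqrt{k}}{6} = - \frac{3}{2} + \frac{\sqrt{k}}{2}$)
$W{\left(168 \right)} - \sqrt{11587 + n{\left(-140 \right)}} = \left(- \frac{3}{2} + \frac{\sqrt{168}}{2}\right) - \sqrt{11587 + \left(\frac{8}{5} - -140\right)} = \left(- \frac{3}{2} + \frac{2 \sqrt{42}}{2}\right) - \sqrt{11587 + \left(\frac{8}{5} + 140\right)} = \left(- \frac{3}{2} + \sqrt{42}\right) - \sqrt{11587 + \frac{708}{5}} = \left(- \frac{3}{2} + \sqrt{42}\right) - \sqrt{\frac{58643}{5}} = \left(- \frac{3}{2} + \sqrt{42}\right) - \frac{13 \sqrt{1735}}{5} = - \frac{3}{2} + \sqrt{42} - \frac{13 \sqrt{1735}}{5}$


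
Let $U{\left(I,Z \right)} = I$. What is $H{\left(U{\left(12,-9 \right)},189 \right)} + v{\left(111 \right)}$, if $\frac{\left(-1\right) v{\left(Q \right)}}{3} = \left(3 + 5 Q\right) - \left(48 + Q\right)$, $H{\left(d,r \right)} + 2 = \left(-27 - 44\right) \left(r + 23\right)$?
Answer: $-16251$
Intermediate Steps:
$H{\left(d,r \right)} = -1635 - 71 r$ ($H{\left(d,r \right)} = -2 + \left(-27 - 44\right) \left(r + 23\right) = -2 - 71 \left(23 + r\right) = -2 - \left(1633 + 71 r\right) = -1635 - 71 r$)
$v{\left(Q \right)} = 135 - 12 Q$ ($v{\left(Q \right)} = - 3 \left(\left(3 + 5 Q\right) - \left(48 + Q\right)\right) = - 3 \left(-45 + 4 Q\right) = 135 - 12 Q$)
$H{\left(U{\left(12,-9 \right)},189 \right)} + v{\left(111 \right)} = \left(-1635 - 13419\right) + \left(135 - 1332\right) = -15054 - 1197 = -16251$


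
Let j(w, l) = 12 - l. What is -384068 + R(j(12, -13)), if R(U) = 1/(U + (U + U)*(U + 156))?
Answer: -3485417099/9075 ≈ -3.8407e+5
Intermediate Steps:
R(U) = 1/(U + 2*U*(156 + U)) (R(U) = 1/(U + (2*U)*(156 + U)) = 1/(U + 2*U*(156 + U)))
-384068 + R(j(12, -13)) = -384068 + 1/((12 - 1*(-13))*(313 + 2*(12 - 1*(-13)))) = -384068 + 1/((12 + 13)*(313 + 2*(12 + 13))) = -384068 + 1/(25*(313 + 2*25)) = -384068 + 1/(25*(313 + 50)) = -384068 + (1/25)/363 = -384068 + (1/25)*(1/363) = -384068 + 1/9075 = -3485417099/9075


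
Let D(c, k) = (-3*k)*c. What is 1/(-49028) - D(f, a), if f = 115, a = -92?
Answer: -1556148721/49028 ≈ -31740.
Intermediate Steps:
D(c, k) = -3*c*k
1/(-49028) - D(f, a) = 1/(-49028) - (-3)*115*(-92) = -1/49028 - 1*31740 = -1/49028 - 31740 = -1556148721/49028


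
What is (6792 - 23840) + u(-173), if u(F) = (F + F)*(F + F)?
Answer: 102668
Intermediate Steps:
u(F) = 4*F**2 (u(F) = (2*F)*(2*F) = 4*F**2)
(6792 - 23840) + u(-173) = (6792 - 23840) + 4*(-173)**2 = -17048 + 4*29929 = -17048 + 119716 = 102668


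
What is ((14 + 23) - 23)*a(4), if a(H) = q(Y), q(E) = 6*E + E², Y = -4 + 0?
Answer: -112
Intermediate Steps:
Y = -4
q(E) = E² + 6*E
a(H) = -8 (a(H) = -4*(6 - 4) = -4*2 = -8)
((14 + 23) - 23)*a(4) = ((14 + 23) - 23)*(-8) = (37 - 23)*(-8) = 14*(-8) = -112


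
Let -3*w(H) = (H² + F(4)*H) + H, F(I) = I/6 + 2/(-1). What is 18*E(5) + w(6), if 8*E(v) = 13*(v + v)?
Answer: 1687/6 ≈ 281.17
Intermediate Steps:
F(I) = -2 + I/6 (F(I) = I*(⅙) + 2*(-1) = I/6 - 2 = -2 + I/6)
E(v) = 13*v/4 (E(v) = (13*(v + v))/8 = (13*(2*v))/8 = (26*v)/8 = 13*v/4)
w(H) = -H²/3 + H/9 (w(H) = -((H² + (-2 + (⅙)*4)*H) + H)/3 = -((H² + (-2 + ⅔)*H) + H)/3 = -((H² - 4*H/3) + H)/3 = -(H² - H/3)/3 = -H²/3 + H/9)
18*E(5) + w(6) = 18*((13/4)*5) + (⅑)*6*(1 - 3*6) = 18*(65/4) + (⅑)*6*(1 - 18) = 585/2 + (⅑)*6*(-17) = 585/2 - 34/3 = 1687/6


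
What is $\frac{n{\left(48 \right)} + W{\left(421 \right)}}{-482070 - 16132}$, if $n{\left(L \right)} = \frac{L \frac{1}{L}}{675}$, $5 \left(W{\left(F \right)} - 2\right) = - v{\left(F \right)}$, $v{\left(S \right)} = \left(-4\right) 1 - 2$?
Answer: $- \frac{2161}{336286350} \approx -6.4261 \cdot 10^{-6}$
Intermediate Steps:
$v{\left(S \right)} = -6$ ($v{\left(S \right)} = -4 - 2 = -6$)
$W{\left(F \right)} = \frac{16}{5}$ ($W{\left(F \right)} = 2 + \frac{\left(-1\right) \left(-6\right)}{5} = 2 + \frac{1}{5} \cdot 6 = 2 + \frac{6}{5} = \frac{16}{5}$)
$n{\left(L \right)} = \frac{1}{675}$ ($n{\left(L \right)} = 1 \cdot \frac{1}{675} = \frac{1}{675}$)
$\frac{n{\left(48 \right)} + W{\left(421 \right)}}{-482070 - 16132} = \frac{\frac{1}{675} + \frac{16}{5}}{-482070 - 16132} = \frac{2161}{675 \left(-498202\right)} = \frac{2161}{675} \left(- \frac{1}{498202}\right) = - \frac{2161}{336286350}$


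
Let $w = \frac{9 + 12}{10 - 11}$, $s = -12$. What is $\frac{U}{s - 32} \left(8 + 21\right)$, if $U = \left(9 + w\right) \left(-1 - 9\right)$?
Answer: $- \frac{870}{11} \approx -79.091$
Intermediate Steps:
$w = -21$ ($w = \frac{21}{-1} = 21 \left(-1\right) = -21$)
$U = 120$ ($U = \left(9 - 21\right) \left(-1 - 9\right) = \left(-12\right) \left(-10\right) = 120$)
$\frac{U}{s - 32} \left(8 + 21\right) = \frac{120}{-12 - 32} \left(8 + 21\right) = \frac{120}{-44} \cdot 29 = 120 \left(- \frac{1}{44}\right) 29 = \left(- \frac{30}{11}\right) 29 = - \frac{870}{11}$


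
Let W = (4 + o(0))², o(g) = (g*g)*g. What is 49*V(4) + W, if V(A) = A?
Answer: 212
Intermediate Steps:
o(g) = g³ (o(g) = g²*g = g³)
W = 16 (W = (4 + 0³)² = (4 + 0)² = 4² = 16)
49*V(4) + W = 49*4 + 16 = 196 + 16 = 212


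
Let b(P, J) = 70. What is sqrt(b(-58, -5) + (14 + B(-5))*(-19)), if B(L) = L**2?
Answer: I*sqrt(671) ≈ 25.904*I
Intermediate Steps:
sqrt(b(-58, -5) + (14 + B(-5))*(-19)) = sqrt(70 + (14 + (-5)**2)*(-19)) = sqrt(70 + (14 + 25)*(-19)) = sqrt(70 + 39*(-19)) = sqrt(70 - 741) = sqrt(-671) = I*sqrt(671)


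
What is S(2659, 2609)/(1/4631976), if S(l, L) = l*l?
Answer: 32749371905256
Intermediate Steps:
S(l, L) = l²
S(2659, 2609)/(1/4631976) = 2659²/(1/4631976) = 7070281/(1/4631976) = 7070281*4631976 = 32749371905256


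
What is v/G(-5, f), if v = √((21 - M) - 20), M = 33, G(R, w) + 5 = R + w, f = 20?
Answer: 2*I*√2/5 ≈ 0.56569*I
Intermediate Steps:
G(R, w) = -5 + R + w (G(R, w) = -5 + (R + w) = -5 + R + w)
v = 4*I*√2 (v = √((21 - 1*33) - 20) = √((21 - 33) - 20) = √(-12 - 20) = √(-32) = 4*I*√2 ≈ 5.6569*I)
v/G(-5, f) = (4*I*√2)/(-5 - 5 + 20) = (4*I*√2)/10 = (4*I*√2)*(⅒) = 2*I*√2/5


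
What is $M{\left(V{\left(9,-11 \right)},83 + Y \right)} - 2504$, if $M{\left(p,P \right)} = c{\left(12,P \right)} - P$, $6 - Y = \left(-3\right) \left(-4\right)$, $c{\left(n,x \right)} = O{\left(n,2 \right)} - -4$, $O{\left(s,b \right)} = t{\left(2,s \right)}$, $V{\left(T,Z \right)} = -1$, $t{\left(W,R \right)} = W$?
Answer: $-2575$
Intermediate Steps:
$O{\left(s,b \right)} = 2$
$c{\left(n,x \right)} = 6$ ($c{\left(n,x \right)} = 2 - -4 = 2 + 4 = 6$)
$Y = -6$ ($Y = 6 - \left(-3\right) \left(-4\right) = 6 - 12 = -6$)
$M{\left(p,P \right)} = 6 - P$
$M{\left(V{\left(9,-11 \right)},83 + Y \right)} - 2504 = \left(6 - \left(83 - 6\right)\right) - 2504 = \left(6 - 77\right) - 2504 = -71 - 2504 = -2575$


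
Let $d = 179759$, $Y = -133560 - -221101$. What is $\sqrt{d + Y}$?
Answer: $90 \sqrt{33} \approx 517.01$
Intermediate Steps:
$Y = 87541$ ($Y = -133560 + 221101 = 87541$)
$\sqrt{d + Y} = \sqrt{179759 + 87541} = \sqrt{267300} = 90 \sqrt{33}$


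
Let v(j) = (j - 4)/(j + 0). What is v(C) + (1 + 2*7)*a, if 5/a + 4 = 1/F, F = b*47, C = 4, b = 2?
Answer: -94/5 ≈ -18.800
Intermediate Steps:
F = 94 (F = 2*47 = 94)
v(j) = (-4 + j)/j
a = -94/75 (a = 5/(-4 + 1/94) = 5/(-375/94) = 5*(-94/375) = -94/75 ≈ -1.2533)
v(C) + (1 + 2*7)*a = (-4 + 4)/4 + (1 + 2*7)*(-94/75) = (¼)*0 + (1 + 14)*(-94/75) = 0 + 15*(-94/75) = 0 - 94/5 = -94/5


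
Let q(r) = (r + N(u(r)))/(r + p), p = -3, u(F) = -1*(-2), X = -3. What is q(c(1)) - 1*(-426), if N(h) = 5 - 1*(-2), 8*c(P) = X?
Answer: 11449/27 ≈ 424.04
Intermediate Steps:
c(P) = -3/8 (c(P) = (1/8)*(-3) = -3/8)
u(F) = 2
N(h) = 7 (N(h) = 5 + 2 = 7)
q(r) = (7 + r)/(-3 + r) (q(r) = (r + 7)/(r - 3) = (7 + r)/(-3 + r))
q(c(1)) - 1*(-426) = (7 - 3/8)/(-3 - 3/8) - 1*(-426) = (53/8)/(-27/8) + 426 = -8/27*53/8 + 426 = -53/27 + 426 = 11449/27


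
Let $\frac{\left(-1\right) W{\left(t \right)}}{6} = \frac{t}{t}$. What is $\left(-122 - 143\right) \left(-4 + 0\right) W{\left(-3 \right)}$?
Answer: $-6360$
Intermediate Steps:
$W{\left(t \right)} = -6$ ($W{\left(t \right)} = - 6 \frac{t}{t} = \left(-6\right) 1 = -6$)
$\left(-122 - 143\right) \left(-4 + 0\right) W{\left(-3 \right)} = \left(-122 - 143\right) \left(-4 + 0\right) \left(-6\right) = - 265 \left(\left(-4\right) \left(-6\right)\right) = \left(-265\right) 24 = -6360$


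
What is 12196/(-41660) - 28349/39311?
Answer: -415114074/409424065 ≈ -1.0139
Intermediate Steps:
12196/(-41660) - 28349/39311 = 12196*(-1/41660) - 28349*1/39311 = -3049/10415 - 28349/39311 = -415114074/409424065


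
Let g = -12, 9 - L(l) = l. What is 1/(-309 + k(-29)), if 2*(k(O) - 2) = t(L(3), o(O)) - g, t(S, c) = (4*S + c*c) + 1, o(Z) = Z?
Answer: 1/132 ≈ 0.0075758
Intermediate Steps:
L(l) = 9 - l
t(S, c) = 1 + c**2 + 4*S (t(S, c) = (4*S + c**2) + 1 = (c**2 + 4*S) + 1 = 1 + c**2 + 4*S)
k(O) = 41/2 + O**2/2 (k(O) = 2 + ((1 + O**2 + 4*(9 - 1*3)) - 1*(-12))/2 = 2 + ((1 + O**2 + 4*(9 - 3)) + 12)/2 = 2 + ((1 + O**2 + 4*6) + 12)/2 = 2 + ((1 + O**2 + 24) + 12)/2 = 2 + ((25 + O**2) + 12)/2 = 2 + (37 + O**2)/2 = 2 + (37/2 + O**2/2) = 41/2 + O**2/2)
1/(-309 + k(-29)) = 1/(-309 + (41/2 + (1/2)*(-29)**2)) = 1/(-309 + (41/2 + (1/2)*841)) = 1/(-309 + (41/2 + 841/2)) = 1/(-309 + 441) = 1/132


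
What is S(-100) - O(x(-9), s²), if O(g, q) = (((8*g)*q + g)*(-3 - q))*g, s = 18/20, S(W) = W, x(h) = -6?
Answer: 578723/625 ≈ 925.96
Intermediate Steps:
s = 9/10 (s = 18*(1/20) = 9/10 ≈ 0.90000)
O(g, q) = g*(-3 - q)*(g + 8*g*q) (O(g, q) = ((8*g*q + g)*(-3 - q))*g = ((g + 8*g*q)*(-3 - q))*g = ((-3 - q)*(g + 8*g*q))*g = g*(-3 - q)*(g + 8*g*q))
S(-100) - O(x(-9), s²) = -100 - (-6)²*(-3 - 25*(9/10)² - 8*((9/10)²)²) = -100 - 36*(-3 - 25*81/100 - 8*(81/100)²) = -100 - 36*(-3 - 81/4 - 8*6561/10000) = -100 - 36*(-3 - 81/4 - 6561/1250) = -100 - 36*(-71247)/2500 = -100 - 1*(-641223/625) = -100 + 641223/625 = 578723/625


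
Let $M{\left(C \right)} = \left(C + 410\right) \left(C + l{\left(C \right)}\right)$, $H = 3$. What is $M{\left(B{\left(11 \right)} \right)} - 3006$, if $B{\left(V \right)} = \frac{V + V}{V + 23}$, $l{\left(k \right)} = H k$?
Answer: $- \frac{561570}{289} \approx -1943.1$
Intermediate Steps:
$l{\left(k \right)} = 3 k$
$B{\left(V \right)} = \frac{2 V}{23 + V}$
$M{\left(C \right)} = 4 C \left(410 + C\right)$ ($M{\left(C \right)} = \left(C + 410\right) \left(C + 3 C\right) = \left(410 + C\right) 4 C = 4 C \left(410 + C\right)$)
$M{\left(B{\left(11 \right)} \right)} - 3006 = 4 \cdot 2 \cdot 11 \frac{1}{23 + 11} \left(410 + 2 \cdot 11 \frac{1}{23 + 11}\right) - 3006 = 4 \cdot 2 \cdot 11 \cdot \frac{1}{34} \left(410 + 2 \cdot 11 \cdot \frac{1}{34}\right) - 3006 = 4 \cdot \frac{11}{17} \left(410 + \frac{11}{17}\right) - 3006 = 4 \cdot \frac{11}{17} \cdot \frac{6981}{17} - 3006 = \frac{307164}{289} - 3006 = - \frac{561570}{289}$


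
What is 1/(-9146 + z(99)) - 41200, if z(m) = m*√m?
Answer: -3406375509546/82679017 - 297*√11/82679017 ≈ -41200.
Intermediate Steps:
z(m) = m^(3/2)
1/(-9146 + z(99)) - 41200 = 1/(-9146 + 99^(3/2)) - 41200 = 1/(-9146 + 297*√11) - 41200 = -41200 + 1/(-9146 + 297*√11)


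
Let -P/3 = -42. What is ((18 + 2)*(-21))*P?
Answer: -52920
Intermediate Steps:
P = 126 (P = -3*(-42) = 126)
((18 + 2)*(-21))*P = ((18 + 2)*(-21))*126 = (20*(-21))*126 = -420*126 = -52920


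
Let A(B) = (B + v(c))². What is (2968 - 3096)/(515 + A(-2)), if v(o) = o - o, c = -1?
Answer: -128/519 ≈ -0.24663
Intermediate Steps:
v(o) = 0
A(B) = B² (A(B) = (B + 0)² = B²)
(2968 - 3096)/(515 + A(-2)) = (2968 - 3096)/(515 + (-2)²) = -128/(515 + 4) = -128/519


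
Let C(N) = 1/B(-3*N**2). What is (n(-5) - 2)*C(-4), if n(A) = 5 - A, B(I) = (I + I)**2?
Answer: 1/1152 ≈ 0.00086806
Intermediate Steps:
B(I) = 4*I**2 (B(I) = (2*I)**2 = 4*I**2)
C(N) = 1/(36*N**4) (C(N) = 1/(4*(-3*N**2)**2) = 1/(4*(9*N**4)) = 1/(36*N**4))
(n(-5) - 2)*C(-4) = ((5 - 1*(-5)) - 2)*((1/36)/(-4)**4) = ((5 + 5) - 2)*((1/36)*(1/256)) = (10 - 2)*(1/9216) = 8*(1/9216) = 1/1152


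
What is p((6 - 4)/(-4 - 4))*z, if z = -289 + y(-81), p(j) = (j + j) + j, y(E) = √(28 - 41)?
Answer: 867/4 - 3*I*√13/4 ≈ 216.75 - 2.7042*I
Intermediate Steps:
y(E) = I*√13 (y(E) = √(-13) = I*√13)
p(j) = 3*j (p(j) = 2*j + j = 3*j)
z = -289 + I*√13 ≈ -289.0 + 3.6056*I
p((6 - 4)/(-4 - 4))*z = (3*((6 - 4)/(-4 - 4)))*(-289 + I*√13) = (3*(2/(-8)))*(-289 + I*√13) = (3*(2*(-⅛)))*(-289 + I*√13) = (3*(-¼))*(-289 + I*√13) = -3*(-289 + I*√13)/4 = 867/4 - 3*I*√13/4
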